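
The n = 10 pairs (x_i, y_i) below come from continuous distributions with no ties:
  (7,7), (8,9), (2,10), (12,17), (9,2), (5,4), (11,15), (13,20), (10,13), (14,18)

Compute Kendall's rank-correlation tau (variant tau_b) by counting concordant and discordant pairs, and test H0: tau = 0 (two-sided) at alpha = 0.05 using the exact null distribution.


Step 1: Enumerate the 45 unordered pairs (i,j) with i<j and classify each by sign(x_j-x_i) * sign(y_j-y_i).
  (1,2):dx=+1,dy=+2->C; (1,3):dx=-5,dy=+3->D; (1,4):dx=+5,dy=+10->C; (1,5):dx=+2,dy=-5->D
  (1,6):dx=-2,dy=-3->C; (1,7):dx=+4,dy=+8->C; (1,8):dx=+6,dy=+13->C; (1,9):dx=+3,dy=+6->C
  (1,10):dx=+7,dy=+11->C; (2,3):dx=-6,dy=+1->D; (2,4):dx=+4,dy=+8->C; (2,5):dx=+1,dy=-7->D
  (2,6):dx=-3,dy=-5->C; (2,7):dx=+3,dy=+6->C; (2,8):dx=+5,dy=+11->C; (2,9):dx=+2,dy=+4->C
  (2,10):dx=+6,dy=+9->C; (3,4):dx=+10,dy=+7->C; (3,5):dx=+7,dy=-8->D; (3,6):dx=+3,dy=-6->D
  (3,7):dx=+9,dy=+5->C; (3,8):dx=+11,dy=+10->C; (3,9):dx=+8,dy=+3->C; (3,10):dx=+12,dy=+8->C
  (4,5):dx=-3,dy=-15->C; (4,6):dx=-7,dy=-13->C; (4,7):dx=-1,dy=-2->C; (4,8):dx=+1,dy=+3->C
  (4,9):dx=-2,dy=-4->C; (4,10):dx=+2,dy=+1->C; (5,6):dx=-4,dy=+2->D; (5,7):dx=+2,dy=+13->C
  (5,8):dx=+4,dy=+18->C; (5,9):dx=+1,dy=+11->C; (5,10):dx=+5,dy=+16->C; (6,7):dx=+6,dy=+11->C
  (6,8):dx=+8,dy=+16->C; (6,9):dx=+5,dy=+9->C; (6,10):dx=+9,dy=+14->C; (7,8):dx=+2,dy=+5->C
  (7,9):dx=-1,dy=-2->C; (7,10):dx=+3,dy=+3->C; (8,9):dx=-3,dy=-7->C; (8,10):dx=+1,dy=-2->D
  (9,10):dx=+4,dy=+5->C
Step 2: C = 37, D = 8, total pairs = 45.
Step 3: tau = (C - D)/(n(n-1)/2) = (37 - 8)/45 = 0.644444.
Step 4: Exact two-sided p-value (enumerate n! = 3628800 permutations of y under H0): p = 0.009148.
Step 5: alpha = 0.05. reject H0.

tau_b = 0.6444 (C=37, D=8), p = 0.009148, reject H0.


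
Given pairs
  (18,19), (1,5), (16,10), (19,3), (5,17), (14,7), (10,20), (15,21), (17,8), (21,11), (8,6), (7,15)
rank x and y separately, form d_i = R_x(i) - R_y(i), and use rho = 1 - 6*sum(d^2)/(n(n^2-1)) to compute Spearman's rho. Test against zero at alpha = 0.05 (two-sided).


Step 1: Rank x and y separately (midranks; no ties here).
rank(x): 18->10, 1->1, 16->8, 19->11, 5->2, 14->6, 10->5, 15->7, 17->9, 21->12, 8->4, 7->3
rank(y): 19->10, 5->2, 10->6, 3->1, 17->9, 7->4, 20->11, 21->12, 8->5, 11->7, 6->3, 15->8
Step 2: d_i = R_x(i) - R_y(i); compute d_i^2.
  (10-10)^2=0, (1-2)^2=1, (8-6)^2=4, (11-1)^2=100, (2-9)^2=49, (6-4)^2=4, (5-11)^2=36, (7-12)^2=25, (9-5)^2=16, (12-7)^2=25, (4-3)^2=1, (3-8)^2=25
sum(d^2) = 286.
Step 3: rho = 1 - 6*286 / (12*(12^2 - 1)) = 1 - 1716/1716 = 0.000000.
Step 4: Under H0, t = rho * sqrt((n-2)/(1-rho^2)) = 0.0000 ~ t(10).
Step 5: Two-sided p-value from the t-distribution with 10 df = 1.000000.
Step 6: alpha = 0.05. fail to reject H0.

rho = 0.0000, p = 1.000000, fail to reject H0 at alpha = 0.05.


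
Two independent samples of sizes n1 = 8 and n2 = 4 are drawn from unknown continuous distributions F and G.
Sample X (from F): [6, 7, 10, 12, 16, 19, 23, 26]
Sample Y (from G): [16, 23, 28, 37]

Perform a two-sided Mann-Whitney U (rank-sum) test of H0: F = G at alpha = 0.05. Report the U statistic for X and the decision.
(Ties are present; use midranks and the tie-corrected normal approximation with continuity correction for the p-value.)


Step 1: Combine and sort all 12 observations; assign midranks.
sorted (value, group): (6,X), (7,X), (10,X), (12,X), (16,X), (16,Y), (19,X), (23,X), (23,Y), (26,X), (28,Y), (37,Y)
ranks: 6->1, 7->2, 10->3, 12->4, 16->5.5, 16->5.5, 19->7, 23->8.5, 23->8.5, 26->10, 28->11, 37->12
Step 2: Rank sum for X: R1 = 1 + 2 + 3 + 4 + 5.5 + 7 + 8.5 + 10 = 41.
Step 3: U_X = R1 - n1(n1+1)/2 = 41 - 8*9/2 = 41 - 36 = 5.
       U_Y = n1*n2 - U_X = 32 - 5 = 27.
Step 4: Ties are present, so use the tie-corrected normal approximation (with continuity correction) for the p-value.
Step 5: p-value = 0.073517; compare to alpha = 0.05. fail to reject H0.

U_X = 5, p = 0.073517, fail to reject H0 at alpha = 0.05.


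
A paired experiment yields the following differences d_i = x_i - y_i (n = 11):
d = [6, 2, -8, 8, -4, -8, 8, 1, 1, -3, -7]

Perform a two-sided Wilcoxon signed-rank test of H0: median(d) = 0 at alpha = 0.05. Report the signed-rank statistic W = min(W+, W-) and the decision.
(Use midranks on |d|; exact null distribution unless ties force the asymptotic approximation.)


Step 1: Drop any zero differences (none here) and take |d_i|.
|d| = [6, 2, 8, 8, 4, 8, 8, 1, 1, 3, 7]
Step 2: Midrank |d_i| (ties get averaged ranks).
ranks: |6|->6, |2|->3, |8|->9.5, |8|->9.5, |4|->5, |8|->9.5, |8|->9.5, |1|->1.5, |1|->1.5, |3|->4, |7|->7
Step 3: Attach original signs; sum ranks with positive sign and with negative sign.
W+ = 6 + 3 + 9.5 + 9.5 + 1.5 + 1.5 = 31
W- = 9.5 + 5 + 9.5 + 4 + 7 = 35
(Check: W+ + W- = 66 should equal n(n+1)/2 = 66.)
Step 4: Test statistic W = min(W+, W-) = 31.
Step 5: Ties in |d|, so use the tie-corrected normal approximation.
        E[W] = n(n+1)/4 = 11*12/4 = 33.
        Tie groups: |d|=1 (t=2), |d|=8 (t=4); sum(t^3 - t) = 66.
        Var[W] = n(n+1)(2n+1)/24 - sum(t^3-t)/48 = 3036/24 - 66/48 = 125.125.
        z = (W - E[W]) / sqrt(Var[W]) = (31 - 33) / 11.1859 = -0.1788.
        Two-sided p = 2*Phi(z) = 0.858098.
Step 6: alpha = 0.05. fail to reject H0.

W+ = 31, W- = 35, W = min = 31, p = 0.858098, fail to reject H0.


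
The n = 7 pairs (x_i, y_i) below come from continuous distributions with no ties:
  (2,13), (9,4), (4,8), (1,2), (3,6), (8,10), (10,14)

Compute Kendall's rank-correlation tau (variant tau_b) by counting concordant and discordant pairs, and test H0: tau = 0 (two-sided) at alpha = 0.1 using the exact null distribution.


Step 1: Enumerate the 21 unordered pairs (i,j) with i<j and classify each by sign(x_j-x_i) * sign(y_j-y_i).
  (1,2):dx=+7,dy=-9->D; (1,3):dx=+2,dy=-5->D; (1,4):dx=-1,dy=-11->C; (1,5):dx=+1,dy=-7->D
  (1,6):dx=+6,dy=-3->D; (1,7):dx=+8,dy=+1->C; (2,3):dx=-5,dy=+4->D; (2,4):dx=-8,dy=-2->C
  (2,5):dx=-6,dy=+2->D; (2,6):dx=-1,dy=+6->D; (2,7):dx=+1,dy=+10->C; (3,4):dx=-3,dy=-6->C
  (3,5):dx=-1,dy=-2->C; (3,6):dx=+4,dy=+2->C; (3,7):dx=+6,dy=+6->C; (4,5):dx=+2,dy=+4->C
  (4,6):dx=+7,dy=+8->C; (4,7):dx=+9,dy=+12->C; (5,6):dx=+5,dy=+4->C; (5,7):dx=+7,dy=+8->C
  (6,7):dx=+2,dy=+4->C
Step 2: C = 14, D = 7, total pairs = 21.
Step 3: tau = (C - D)/(n(n-1)/2) = (14 - 7)/21 = 0.333333.
Step 4: Exact two-sided p-value (enumerate n! = 5040 permutations of y under H0): p = 0.381349.
Step 5: alpha = 0.1. fail to reject H0.

tau_b = 0.3333 (C=14, D=7), p = 0.381349, fail to reject H0.


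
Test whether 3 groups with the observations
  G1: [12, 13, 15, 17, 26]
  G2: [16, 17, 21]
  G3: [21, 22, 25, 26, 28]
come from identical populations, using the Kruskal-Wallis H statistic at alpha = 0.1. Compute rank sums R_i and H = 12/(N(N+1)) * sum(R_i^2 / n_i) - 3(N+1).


Step 1: Combine all N = 13 observations and assign midranks.
sorted (value, group, rank): (12,G1,1), (13,G1,2), (15,G1,3), (16,G2,4), (17,G1,5.5), (17,G2,5.5), (21,G2,7.5), (21,G3,7.5), (22,G3,9), (25,G3,10), (26,G1,11.5), (26,G3,11.5), (28,G3,13)
Step 2: Sum ranks within each group.
R_1 = 23 (n_1 = 5)
R_2 = 17 (n_2 = 3)
R_3 = 51 (n_3 = 5)
Step 3: H = 12/(N(N+1)) * sum(R_i^2/n_i) - 3(N+1)
     = 12/(13*14) * (23^2/5 + 17^2/3 + 51^2/5) - 3*14
     = 0.065934 * 722.333 - 42
     = 5.626374.
Step 4: Ties present; correction factor C = 1 - 18/(13^3 - 13) = 0.991758. Corrected H = 5.626374 / 0.991758 = 5.673130.
Step 5: Under H0, H ~ chi^2(2); p-value = 0.058627.
Step 6: alpha = 0.1. reject H0.

H = 5.6731, df = 2, p = 0.058627, reject H0.


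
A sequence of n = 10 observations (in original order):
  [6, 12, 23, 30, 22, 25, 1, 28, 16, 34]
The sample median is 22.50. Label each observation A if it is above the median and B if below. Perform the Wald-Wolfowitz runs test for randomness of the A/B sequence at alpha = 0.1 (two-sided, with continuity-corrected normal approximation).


Step 1: Compute median = 22.50; label A = above, B = below.
Labels in order: BBAABABABA  (n_A = 5, n_B = 5)
Step 2: Count runs R = 8.
Step 3: Under H0 (random ordering), E[R] = 2*n_A*n_B/(n_A+n_B) + 1 = 2*5*5/10 + 1 = 6.0000.
        Var[R] = 2*n_A*n_B*(2*n_A*n_B - n_A - n_B) / ((n_A+n_B)^2 * (n_A+n_B-1)) = 2000/900 = 2.2222.
        SD[R] = 1.4907.
Step 4: Continuity-corrected z = (R - 0.5 - E[R]) / SD[R] = (8 - 0.5 - 6.0000) / 1.4907 = 1.0062.
Step 5: Two-sided p-value via normal approximation = 2*(1 - Phi(|z|)) = 0.314305.
Step 6: alpha = 0.1. fail to reject H0.

R = 8, z = 1.0062, p = 0.314305, fail to reject H0.


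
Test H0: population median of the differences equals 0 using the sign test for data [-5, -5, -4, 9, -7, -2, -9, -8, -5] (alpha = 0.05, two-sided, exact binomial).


Step 1: Discard zero differences. Original n = 9; n_eff = number of nonzero differences = 9.
Nonzero differences (with sign): -5, -5, -4, +9, -7, -2, -9, -8, -5
Step 2: Count signs: positive = 1, negative = 8.
Step 3: Under H0: P(positive) = 0.5, so the number of positives S ~ Bin(9, 0.5).
Step 4: Two-sided exact p-value = sum of Bin(9,0.5) probabilities at or below the observed probability = 0.039062.
Step 5: alpha = 0.05. reject H0.

n_eff = 9, pos = 1, neg = 8, p = 0.039062, reject H0.


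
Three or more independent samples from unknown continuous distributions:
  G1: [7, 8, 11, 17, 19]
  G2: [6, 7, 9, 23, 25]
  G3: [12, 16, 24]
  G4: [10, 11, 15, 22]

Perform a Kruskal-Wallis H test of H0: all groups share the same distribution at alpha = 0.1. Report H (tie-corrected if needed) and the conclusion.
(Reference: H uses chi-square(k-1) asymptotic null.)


Step 1: Combine all N = 17 observations and assign midranks.
sorted (value, group, rank): (6,G2,1), (7,G1,2.5), (7,G2,2.5), (8,G1,4), (9,G2,5), (10,G4,6), (11,G1,7.5), (11,G4,7.5), (12,G3,9), (15,G4,10), (16,G3,11), (17,G1,12), (19,G1,13), (22,G4,14), (23,G2,15), (24,G3,16), (25,G2,17)
Step 2: Sum ranks within each group.
R_1 = 39 (n_1 = 5)
R_2 = 40.5 (n_2 = 5)
R_3 = 36 (n_3 = 3)
R_4 = 37.5 (n_4 = 4)
Step 3: H = 12/(N(N+1)) * sum(R_i^2/n_i) - 3(N+1)
     = 12/(17*18) * (39^2/5 + 40.5^2/5 + 36^2/3 + 37.5^2/4) - 3*18
     = 0.039216 * 1415.81 - 54
     = 1.522059.
Step 4: Ties present; correction factor C = 1 - 12/(17^3 - 17) = 0.997549. Corrected H = 1.522059 / 0.997549 = 1.525799.
Step 5: Under H0, H ~ chi^2(3); p-value = 0.676329.
Step 6: alpha = 0.1. fail to reject H0.

H = 1.5258, df = 3, p = 0.676329, fail to reject H0.


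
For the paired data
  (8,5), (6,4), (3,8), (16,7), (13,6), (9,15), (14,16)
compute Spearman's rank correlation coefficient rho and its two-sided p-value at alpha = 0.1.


Step 1: Rank x and y separately (midranks; no ties here).
rank(x): 8->3, 6->2, 3->1, 16->7, 13->5, 9->4, 14->6
rank(y): 5->2, 4->1, 8->5, 7->4, 6->3, 15->6, 16->7
Step 2: d_i = R_x(i) - R_y(i); compute d_i^2.
  (3-2)^2=1, (2-1)^2=1, (1-5)^2=16, (7-4)^2=9, (5-3)^2=4, (4-6)^2=4, (6-7)^2=1
sum(d^2) = 36.
Step 3: rho = 1 - 6*36 / (7*(7^2 - 1)) = 1 - 216/336 = 0.357143.
Step 4: Under H0, t = rho * sqrt((n-2)/(1-rho^2)) = 0.8550 ~ t(5).
Step 5: Two-sided p-value from the t-distribution with 5 df = 0.431611.
Step 6: alpha = 0.1. fail to reject H0.

rho = 0.3571, p = 0.431611, fail to reject H0 at alpha = 0.1.


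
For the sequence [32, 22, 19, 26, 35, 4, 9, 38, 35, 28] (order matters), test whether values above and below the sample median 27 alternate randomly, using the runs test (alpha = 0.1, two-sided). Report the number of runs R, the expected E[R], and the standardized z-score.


Step 1: Compute median = 27; label A = above, B = below.
Labels in order: ABBBABBAAA  (n_A = 5, n_B = 5)
Step 2: Count runs R = 5.
Step 3: Under H0 (random ordering), E[R] = 2*n_A*n_B/(n_A+n_B) + 1 = 2*5*5/10 + 1 = 6.0000.
        Var[R] = 2*n_A*n_B*(2*n_A*n_B - n_A - n_B) / ((n_A+n_B)^2 * (n_A+n_B-1)) = 2000/900 = 2.2222.
        SD[R] = 1.4907.
Step 4: Continuity-corrected z = (R + 0.5 - E[R]) / SD[R] = (5 + 0.5 - 6.0000) / 1.4907 = -0.3354.
Step 5: Two-sided p-value via normal approximation = 2*(1 - Phi(|z|)) = 0.737316.
Step 6: alpha = 0.1. fail to reject H0.

R = 5, z = -0.3354, p = 0.737316, fail to reject H0.


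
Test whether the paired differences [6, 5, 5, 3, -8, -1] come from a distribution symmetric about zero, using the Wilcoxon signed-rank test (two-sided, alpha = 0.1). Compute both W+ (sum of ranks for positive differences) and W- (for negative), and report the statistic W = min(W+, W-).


Step 1: Drop any zero differences (none here) and take |d_i|.
|d| = [6, 5, 5, 3, 8, 1]
Step 2: Midrank |d_i| (ties get averaged ranks).
ranks: |6|->5, |5|->3.5, |5|->3.5, |3|->2, |8|->6, |1|->1
Step 3: Attach original signs; sum ranks with positive sign and with negative sign.
W+ = 5 + 3.5 + 3.5 + 2 = 14
W- = 6 + 1 = 7
(Check: W+ + W- = 21 should equal n(n+1)/2 = 21.)
Step 4: Test statistic W = min(W+, W-) = 7.
Step 5: Ties in |d|, so use the tie-corrected normal approximation.
        E[W] = n(n+1)/4 = 6*7/4 = 10.5.
        Tie groups: |d|=5 (t=2); sum(t^3 - t) = 6.
        Var[W] = n(n+1)(2n+1)/24 - sum(t^3-t)/48 = 546/24 - 6/48 = 22.625.
        z = (W - E[W]) / sqrt(Var[W]) = (7 - 10.5) / 4.7566 = -0.7358.
        Two-sided p = 2*Phi(z) = 0.461838.
Step 6: alpha = 0.1. fail to reject H0.

W+ = 14, W- = 7, W = min = 7, p = 0.461838, fail to reject H0.


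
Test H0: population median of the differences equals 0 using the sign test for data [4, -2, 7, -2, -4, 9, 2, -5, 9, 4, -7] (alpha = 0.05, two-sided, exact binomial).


Step 1: Discard zero differences. Original n = 11; n_eff = number of nonzero differences = 11.
Nonzero differences (with sign): +4, -2, +7, -2, -4, +9, +2, -5, +9, +4, -7
Step 2: Count signs: positive = 6, negative = 5.
Step 3: Under H0: P(positive) = 0.5, so the number of positives S ~ Bin(11, 0.5).
Step 4: Two-sided exact p-value = sum of Bin(11,0.5) probabilities at or below the observed probability = 1.000000.
Step 5: alpha = 0.05. fail to reject H0.

n_eff = 11, pos = 6, neg = 5, p = 1.000000, fail to reject H0.


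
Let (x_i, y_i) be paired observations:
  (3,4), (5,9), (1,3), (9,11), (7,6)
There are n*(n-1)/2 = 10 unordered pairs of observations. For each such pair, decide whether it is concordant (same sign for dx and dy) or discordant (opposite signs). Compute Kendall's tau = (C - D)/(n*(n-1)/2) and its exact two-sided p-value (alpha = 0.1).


Step 1: Enumerate the 10 unordered pairs (i,j) with i<j and classify each by sign(x_j-x_i) * sign(y_j-y_i).
  (1,2):dx=+2,dy=+5->C; (1,3):dx=-2,dy=-1->C; (1,4):dx=+6,dy=+7->C; (1,5):dx=+4,dy=+2->C
  (2,3):dx=-4,dy=-6->C; (2,4):dx=+4,dy=+2->C; (2,5):dx=+2,dy=-3->D; (3,4):dx=+8,dy=+8->C
  (3,5):dx=+6,dy=+3->C; (4,5):dx=-2,dy=-5->C
Step 2: C = 9, D = 1, total pairs = 10.
Step 3: tau = (C - D)/(n(n-1)/2) = (9 - 1)/10 = 0.800000.
Step 4: Exact two-sided p-value (enumerate n! = 120 permutations of y under H0): p = 0.083333.
Step 5: alpha = 0.1. reject H0.

tau_b = 0.8000 (C=9, D=1), p = 0.083333, reject H0.


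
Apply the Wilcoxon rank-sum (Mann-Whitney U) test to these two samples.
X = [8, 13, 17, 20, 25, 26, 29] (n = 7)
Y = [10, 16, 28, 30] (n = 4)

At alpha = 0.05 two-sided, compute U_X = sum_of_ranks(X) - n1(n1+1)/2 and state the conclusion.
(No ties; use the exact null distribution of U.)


Step 1: Combine and sort all 11 observations; assign midranks.
sorted (value, group): (8,X), (10,Y), (13,X), (16,Y), (17,X), (20,X), (25,X), (26,X), (28,Y), (29,X), (30,Y)
ranks: 8->1, 10->2, 13->3, 16->4, 17->5, 20->6, 25->7, 26->8, 28->9, 29->10, 30->11
Step 2: Rank sum for X: R1 = 1 + 3 + 5 + 6 + 7 + 8 + 10 = 40.
Step 3: U_X = R1 - n1(n1+1)/2 = 40 - 7*8/2 = 40 - 28 = 12.
       U_Y = n1*n2 - U_X = 28 - 12 = 16.
Step 4: No ties, so the exact null distribution of U (based on enumerating the C(11,7) = 330 equally likely rank assignments) gives the two-sided p-value.
Step 5: p-value = 0.787879; compare to alpha = 0.05. fail to reject H0.

U_X = 12, p = 0.787879, fail to reject H0 at alpha = 0.05.


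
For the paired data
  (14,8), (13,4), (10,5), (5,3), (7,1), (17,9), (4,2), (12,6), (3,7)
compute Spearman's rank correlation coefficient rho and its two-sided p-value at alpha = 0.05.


Step 1: Rank x and y separately (midranks; no ties here).
rank(x): 14->8, 13->7, 10->5, 5->3, 7->4, 17->9, 4->2, 12->6, 3->1
rank(y): 8->8, 4->4, 5->5, 3->3, 1->1, 9->9, 2->2, 6->6, 7->7
Step 2: d_i = R_x(i) - R_y(i); compute d_i^2.
  (8-8)^2=0, (7-4)^2=9, (5-5)^2=0, (3-3)^2=0, (4-1)^2=9, (9-9)^2=0, (2-2)^2=0, (6-6)^2=0, (1-7)^2=36
sum(d^2) = 54.
Step 3: rho = 1 - 6*54 / (9*(9^2 - 1)) = 1 - 324/720 = 0.550000.
Step 4: Under H0, t = rho * sqrt((n-2)/(1-rho^2)) = 1.7424 ~ t(7).
Step 5: Two-sided p-value from the t-distribution with 7 df = 0.124977.
Step 6: alpha = 0.05. fail to reject H0.

rho = 0.5500, p = 0.124977, fail to reject H0 at alpha = 0.05.


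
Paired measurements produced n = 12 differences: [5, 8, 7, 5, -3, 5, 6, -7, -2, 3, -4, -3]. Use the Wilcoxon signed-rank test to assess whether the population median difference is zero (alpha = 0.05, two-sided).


Step 1: Drop any zero differences (none here) and take |d_i|.
|d| = [5, 8, 7, 5, 3, 5, 6, 7, 2, 3, 4, 3]
Step 2: Midrank |d_i| (ties get averaged ranks).
ranks: |5|->7, |8|->12, |7|->10.5, |5|->7, |3|->3, |5|->7, |6|->9, |7|->10.5, |2|->1, |3|->3, |4|->5, |3|->3
Step 3: Attach original signs; sum ranks with positive sign and with negative sign.
W+ = 7 + 12 + 10.5 + 7 + 7 + 9 + 3 = 55.5
W- = 3 + 10.5 + 1 + 5 + 3 = 22.5
(Check: W+ + W- = 78 should equal n(n+1)/2 = 78.)
Step 4: Test statistic W = min(W+, W-) = 22.5.
Step 5: Ties in |d|, so use the tie-corrected normal approximation.
        E[W] = n(n+1)/4 = 12*13/4 = 39.
        Tie groups: |d|=3 (t=3), |d|=5 (t=3), |d|=7 (t=2); sum(t^3 - t) = 54.
        Var[W] = n(n+1)(2n+1)/24 - sum(t^3-t)/48 = 3900/24 - 54/48 = 161.375.
        z = (W - E[W]) / sqrt(Var[W]) = (22.5 - 39) / 12.7033 = -1.2989.
        Two-sided p = 2*Phi(z) = 0.193988.
Step 6: alpha = 0.05. fail to reject H0.

W+ = 55.5, W- = 22.5, W = min = 22.5, p = 0.193988, fail to reject H0.


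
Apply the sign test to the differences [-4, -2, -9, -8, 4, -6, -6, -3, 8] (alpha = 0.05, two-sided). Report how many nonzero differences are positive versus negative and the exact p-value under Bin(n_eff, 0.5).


Step 1: Discard zero differences. Original n = 9; n_eff = number of nonzero differences = 9.
Nonzero differences (with sign): -4, -2, -9, -8, +4, -6, -6, -3, +8
Step 2: Count signs: positive = 2, negative = 7.
Step 3: Under H0: P(positive) = 0.5, so the number of positives S ~ Bin(9, 0.5).
Step 4: Two-sided exact p-value = sum of Bin(9,0.5) probabilities at or below the observed probability = 0.179688.
Step 5: alpha = 0.05. fail to reject H0.

n_eff = 9, pos = 2, neg = 7, p = 0.179688, fail to reject H0.


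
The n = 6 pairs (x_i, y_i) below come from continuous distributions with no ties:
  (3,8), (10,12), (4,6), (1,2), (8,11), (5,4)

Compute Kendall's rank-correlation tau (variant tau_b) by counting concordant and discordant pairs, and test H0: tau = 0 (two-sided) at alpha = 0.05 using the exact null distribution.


Step 1: Enumerate the 15 unordered pairs (i,j) with i<j and classify each by sign(x_j-x_i) * sign(y_j-y_i).
  (1,2):dx=+7,dy=+4->C; (1,3):dx=+1,dy=-2->D; (1,4):dx=-2,dy=-6->C; (1,5):dx=+5,dy=+3->C
  (1,6):dx=+2,dy=-4->D; (2,3):dx=-6,dy=-6->C; (2,4):dx=-9,dy=-10->C; (2,5):dx=-2,dy=-1->C
  (2,6):dx=-5,dy=-8->C; (3,4):dx=-3,dy=-4->C; (3,5):dx=+4,dy=+5->C; (3,6):dx=+1,dy=-2->D
  (4,5):dx=+7,dy=+9->C; (4,6):dx=+4,dy=+2->C; (5,6):dx=-3,dy=-7->C
Step 2: C = 12, D = 3, total pairs = 15.
Step 3: tau = (C - D)/(n(n-1)/2) = (12 - 3)/15 = 0.600000.
Step 4: Exact two-sided p-value (enumerate n! = 720 permutations of y under H0): p = 0.136111.
Step 5: alpha = 0.05. fail to reject H0.

tau_b = 0.6000 (C=12, D=3), p = 0.136111, fail to reject H0.


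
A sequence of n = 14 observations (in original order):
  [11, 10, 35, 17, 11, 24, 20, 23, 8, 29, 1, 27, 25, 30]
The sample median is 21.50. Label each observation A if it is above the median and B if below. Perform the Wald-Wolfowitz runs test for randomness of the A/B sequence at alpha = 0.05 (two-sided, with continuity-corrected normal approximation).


Step 1: Compute median = 21.50; label A = above, B = below.
Labels in order: BBABBABABABAAA  (n_A = 7, n_B = 7)
Step 2: Count runs R = 10.
Step 3: Under H0 (random ordering), E[R] = 2*n_A*n_B/(n_A+n_B) + 1 = 2*7*7/14 + 1 = 8.0000.
        Var[R] = 2*n_A*n_B*(2*n_A*n_B - n_A - n_B) / ((n_A+n_B)^2 * (n_A+n_B-1)) = 8232/2548 = 3.2308.
        SD[R] = 1.7974.
Step 4: Continuity-corrected z = (R - 0.5 - E[R]) / SD[R] = (10 - 0.5 - 8.0000) / 1.7974 = 0.8345.
Step 5: Two-sided p-value via normal approximation = 2*(1 - Phi(|z|)) = 0.403986.
Step 6: alpha = 0.05. fail to reject H0.

R = 10, z = 0.8345, p = 0.403986, fail to reject H0.


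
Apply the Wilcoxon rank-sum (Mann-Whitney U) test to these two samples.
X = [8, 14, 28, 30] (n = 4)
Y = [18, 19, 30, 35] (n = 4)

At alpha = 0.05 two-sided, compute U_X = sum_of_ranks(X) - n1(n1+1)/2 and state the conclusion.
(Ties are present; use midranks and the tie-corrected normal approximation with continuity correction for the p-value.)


Step 1: Combine and sort all 8 observations; assign midranks.
sorted (value, group): (8,X), (14,X), (18,Y), (19,Y), (28,X), (30,X), (30,Y), (35,Y)
ranks: 8->1, 14->2, 18->3, 19->4, 28->5, 30->6.5, 30->6.5, 35->8
Step 2: Rank sum for X: R1 = 1 + 2 + 5 + 6.5 = 14.5.
Step 3: U_X = R1 - n1(n1+1)/2 = 14.5 - 4*5/2 = 14.5 - 10 = 4.5.
       U_Y = n1*n2 - U_X = 16 - 4.5 = 11.5.
Step 4: Ties are present, so use the tie-corrected normal approximation (with continuity correction) for the p-value.
Step 5: p-value = 0.383630; compare to alpha = 0.05. fail to reject H0.

U_X = 4.5, p = 0.383630, fail to reject H0 at alpha = 0.05.


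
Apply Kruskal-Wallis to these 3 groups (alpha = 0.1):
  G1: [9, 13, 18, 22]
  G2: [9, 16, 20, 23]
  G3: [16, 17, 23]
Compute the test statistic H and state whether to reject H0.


Step 1: Combine all N = 11 observations and assign midranks.
sorted (value, group, rank): (9,G1,1.5), (9,G2,1.5), (13,G1,3), (16,G2,4.5), (16,G3,4.5), (17,G3,6), (18,G1,7), (20,G2,8), (22,G1,9), (23,G2,10.5), (23,G3,10.5)
Step 2: Sum ranks within each group.
R_1 = 20.5 (n_1 = 4)
R_2 = 24.5 (n_2 = 4)
R_3 = 21 (n_3 = 3)
Step 3: H = 12/(N(N+1)) * sum(R_i^2/n_i) - 3(N+1)
     = 12/(11*12) * (20.5^2/4 + 24.5^2/4 + 21^2/3) - 3*12
     = 0.090909 * 402.125 - 36
     = 0.556818.
Step 4: Ties present; correction factor C = 1 - 18/(11^3 - 11) = 0.986364. Corrected H = 0.556818 / 0.986364 = 0.564516.
Step 5: Under H0, H ~ chi^2(2); p-value = 0.754079.
Step 6: alpha = 0.1. fail to reject H0.

H = 0.5645, df = 2, p = 0.754079, fail to reject H0.


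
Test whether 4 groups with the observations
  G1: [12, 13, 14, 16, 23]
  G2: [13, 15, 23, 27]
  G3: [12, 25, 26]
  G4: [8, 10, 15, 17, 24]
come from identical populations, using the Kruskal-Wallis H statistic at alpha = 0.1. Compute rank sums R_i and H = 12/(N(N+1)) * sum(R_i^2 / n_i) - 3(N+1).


Step 1: Combine all N = 17 observations and assign midranks.
sorted (value, group, rank): (8,G4,1), (10,G4,2), (12,G1,3.5), (12,G3,3.5), (13,G1,5.5), (13,G2,5.5), (14,G1,7), (15,G2,8.5), (15,G4,8.5), (16,G1,10), (17,G4,11), (23,G1,12.5), (23,G2,12.5), (24,G4,14), (25,G3,15), (26,G3,16), (27,G2,17)
Step 2: Sum ranks within each group.
R_1 = 38.5 (n_1 = 5)
R_2 = 43.5 (n_2 = 4)
R_3 = 34.5 (n_3 = 3)
R_4 = 36.5 (n_4 = 5)
Step 3: H = 12/(N(N+1)) * sum(R_i^2/n_i) - 3(N+1)
     = 12/(17*18) * (38.5^2/5 + 43.5^2/4 + 34.5^2/3 + 36.5^2/5) - 3*18
     = 0.039216 * 1432.71 - 54
     = 2.184804.
Step 4: Ties present; correction factor C = 1 - 24/(17^3 - 17) = 0.995098. Corrected H = 2.184804 / 0.995098 = 2.195567.
Step 5: Under H0, H ~ chi^2(3); p-value = 0.532822.
Step 6: alpha = 0.1. fail to reject H0.

H = 2.1956, df = 3, p = 0.532822, fail to reject H0.


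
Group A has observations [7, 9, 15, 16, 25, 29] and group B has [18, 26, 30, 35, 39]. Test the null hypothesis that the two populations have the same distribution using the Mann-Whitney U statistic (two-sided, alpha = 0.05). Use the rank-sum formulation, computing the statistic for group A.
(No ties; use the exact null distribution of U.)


Step 1: Combine and sort all 11 observations; assign midranks.
sorted (value, group): (7,X), (9,X), (15,X), (16,X), (18,Y), (25,X), (26,Y), (29,X), (30,Y), (35,Y), (39,Y)
ranks: 7->1, 9->2, 15->3, 16->4, 18->5, 25->6, 26->7, 29->8, 30->9, 35->10, 39->11
Step 2: Rank sum for X: R1 = 1 + 2 + 3 + 4 + 6 + 8 = 24.
Step 3: U_X = R1 - n1(n1+1)/2 = 24 - 6*7/2 = 24 - 21 = 3.
       U_Y = n1*n2 - U_X = 30 - 3 = 27.
Step 4: No ties, so the exact null distribution of U (based on enumerating the C(11,6) = 462 equally likely rank assignments) gives the two-sided p-value.
Step 5: p-value = 0.030303; compare to alpha = 0.05. reject H0.

U_X = 3, p = 0.030303, reject H0 at alpha = 0.05.


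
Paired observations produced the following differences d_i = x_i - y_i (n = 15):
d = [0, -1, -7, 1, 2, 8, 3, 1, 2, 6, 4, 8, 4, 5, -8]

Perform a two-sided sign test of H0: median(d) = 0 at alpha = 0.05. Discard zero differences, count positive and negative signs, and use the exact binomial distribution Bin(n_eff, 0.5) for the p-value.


Step 1: Discard zero differences. Original n = 15; n_eff = number of nonzero differences = 14.
Nonzero differences (with sign): -1, -7, +1, +2, +8, +3, +1, +2, +6, +4, +8, +4, +5, -8
Step 2: Count signs: positive = 11, negative = 3.
Step 3: Under H0: P(positive) = 0.5, so the number of positives S ~ Bin(14, 0.5).
Step 4: Two-sided exact p-value = sum of Bin(14,0.5) probabilities at or below the observed probability = 0.057373.
Step 5: alpha = 0.05. fail to reject H0.

n_eff = 14, pos = 11, neg = 3, p = 0.057373, fail to reject H0.


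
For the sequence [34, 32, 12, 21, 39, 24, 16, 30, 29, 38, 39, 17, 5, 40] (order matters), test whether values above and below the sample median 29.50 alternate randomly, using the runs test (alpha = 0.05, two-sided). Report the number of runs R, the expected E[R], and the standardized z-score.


Step 1: Compute median = 29.50; label A = above, B = below.
Labels in order: AABBABBABAABBA  (n_A = 7, n_B = 7)
Step 2: Count runs R = 9.
Step 3: Under H0 (random ordering), E[R] = 2*n_A*n_B/(n_A+n_B) + 1 = 2*7*7/14 + 1 = 8.0000.
        Var[R] = 2*n_A*n_B*(2*n_A*n_B - n_A - n_B) / ((n_A+n_B)^2 * (n_A+n_B-1)) = 8232/2548 = 3.2308.
        SD[R] = 1.7974.
Step 4: Continuity-corrected z = (R - 0.5 - E[R]) / SD[R] = (9 - 0.5 - 8.0000) / 1.7974 = 0.2782.
Step 5: Two-sided p-value via normal approximation = 2*(1 - Phi(|z|)) = 0.780879.
Step 6: alpha = 0.05. fail to reject H0.

R = 9, z = 0.2782, p = 0.780879, fail to reject H0.


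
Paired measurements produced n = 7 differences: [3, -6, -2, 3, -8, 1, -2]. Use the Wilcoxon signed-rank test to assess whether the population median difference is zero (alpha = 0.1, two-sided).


Step 1: Drop any zero differences (none here) and take |d_i|.
|d| = [3, 6, 2, 3, 8, 1, 2]
Step 2: Midrank |d_i| (ties get averaged ranks).
ranks: |3|->4.5, |6|->6, |2|->2.5, |3|->4.5, |8|->7, |1|->1, |2|->2.5
Step 3: Attach original signs; sum ranks with positive sign and with negative sign.
W+ = 4.5 + 4.5 + 1 = 10
W- = 6 + 2.5 + 7 + 2.5 = 18
(Check: W+ + W- = 28 should equal n(n+1)/2 = 28.)
Step 4: Test statistic W = min(W+, W-) = 10.
Step 5: Ties in |d|, so use the tie-corrected normal approximation.
        E[W] = n(n+1)/4 = 7*8/4 = 14.
        Tie groups: |d|=2 (t=2), |d|=3 (t=2); sum(t^3 - t) = 12.
        Var[W] = n(n+1)(2n+1)/24 - sum(t^3-t)/48 = 840/24 - 12/48 = 34.75.
        z = (W - E[W]) / sqrt(Var[W]) = (10 - 14) / 5.8949 = -0.6786.
        Two-sided p = 2*Phi(z) = 0.497422.
Step 6: alpha = 0.1. fail to reject H0.

W+ = 10, W- = 18, W = min = 10, p = 0.497422, fail to reject H0.


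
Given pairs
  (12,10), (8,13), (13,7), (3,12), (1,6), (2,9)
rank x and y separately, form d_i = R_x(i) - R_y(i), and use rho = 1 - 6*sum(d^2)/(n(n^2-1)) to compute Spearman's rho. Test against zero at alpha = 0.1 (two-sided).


Step 1: Rank x and y separately (midranks; no ties here).
rank(x): 12->5, 8->4, 13->6, 3->3, 1->1, 2->2
rank(y): 10->4, 13->6, 7->2, 12->5, 6->1, 9->3
Step 2: d_i = R_x(i) - R_y(i); compute d_i^2.
  (5-4)^2=1, (4-6)^2=4, (6-2)^2=16, (3-5)^2=4, (1-1)^2=0, (2-3)^2=1
sum(d^2) = 26.
Step 3: rho = 1 - 6*26 / (6*(6^2 - 1)) = 1 - 156/210 = 0.257143.
Step 4: Under H0, t = rho * sqrt((n-2)/(1-rho^2)) = 0.5322 ~ t(4).
Step 5: Two-sided p-value from the t-distribution with 4 df = 0.622787.
Step 6: alpha = 0.1. fail to reject H0.

rho = 0.2571, p = 0.622787, fail to reject H0 at alpha = 0.1.


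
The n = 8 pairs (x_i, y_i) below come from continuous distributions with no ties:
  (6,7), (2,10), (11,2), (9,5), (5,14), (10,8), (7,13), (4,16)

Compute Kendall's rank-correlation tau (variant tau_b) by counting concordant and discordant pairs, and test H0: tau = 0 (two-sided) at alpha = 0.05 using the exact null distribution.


Step 1: Enumerate the 28 unordered pairs (i,j) with i<j and classify each by sign(x_j-x_i) * sign(y_j-y_i).
  (1,2):dx=-4,dy=+3->D; (1,3):dx=+5,dy=-5->D; (1,4):dx=+3,dy=-2->D; (1,5):dx=-1,dy=+7->D
  (1,6):dx=+4,dy=+1->C; (1,7):dx=+1,dy=+6->C; (1,8):dx=-2,dy=+9->D; (2,3):dx=+9,dy=-8->D
  (2,4):dx=+7,dy=-5->D; (2,5):dx=+3,dy=+4->C; (2,6):dx=+8,dy=-2->D; (2,7):dx=+5,dy=+3->C
  (2,8):dx=+2,dy=+6->C; (3,4):dx=-2,dy=+3->D; (3,5):dx=-6,dy=+12->D; (3,6):dx=-1,dy=+6->D
  (3,7):dx=-4,dy=+11->D; (3,8):dx=-7,dy=+14->D; (4,5):dx=-4,dy=+9->D; (4,6):dx=+1,dy=+3->C
  (4,7):dx=-2,dy=+8->D; (4,8):dx=-5,dy=+11->D; (5,6):dx=+5,dy=-6->D; (5,7):dx=+2,dy=-1->D
  (5,8):dx=-1,dy=+2->D; (6,7):dx=-3,dy=+5->D; (6,8):dx=-6,dy=+8->D; (7,8):dx=-3,dy=+3->D
Step 2: C = 6, D = 22, total pairs = 28.
Step 3: tau = (C - D)/(n(n-1)/2) = (6 - 22)/28 = -0.571429.
Step 4: Exact two-sided p-value (enumerate n! = 40320 permutations of y under H0): p = 0.061012.
Step 5: alpha = 0.05. fail to reject H0.

tau_b = -0.5714 (C=6, D=22), p = 0.061012, fail to reject H0.


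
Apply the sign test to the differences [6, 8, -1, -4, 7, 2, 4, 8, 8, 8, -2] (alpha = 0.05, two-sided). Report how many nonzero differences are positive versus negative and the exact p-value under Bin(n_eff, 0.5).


Step 1: Discard zero differences. Original n = 11; n_eff = number of nonzero differences = 11.
Nonzero differences (with sign): +6, +8, -1, -4, +7, +2, +4, +8, +8, +8, -2
Step 2: Count signs: positive = 8, negative = 3.
Step 3: Under H0: P(positive) = 0.5, so the number of positives S ~ Bin(11, 0.5).
Step 4: Two-sided exact p-value = sum of Bin(11,0.5) probabilities at or below the observed probability = 0.226562.
Step 5: alpha = 0.05. fail to reject H0.

n_eff = 11, pos = 8, neg = 3, p = 0.226562, fail to reject H0.


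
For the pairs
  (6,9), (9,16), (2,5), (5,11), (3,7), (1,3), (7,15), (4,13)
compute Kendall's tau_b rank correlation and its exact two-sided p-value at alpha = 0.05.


Step 1: Enumerate the 28 unordered pairs (i,j) with i<j and classify each by sign(x_j-x_i) * sign(y_j-y_i).
  (1,2):dx=+3,dy=+7->C; (1,3):dx=-4,dy=-4->C; (1,4):dx=-1,dy=+2->D; (1,5):dx=-3,dy=-2->C
  (1,6):dx=-5,dy=-6->C; (1,7):dx=+1,dy=+6->C; (1,8):dx=-2,dy=+4->D; (2,3):dx=-7,dy=-11->C
  (2,4):dx=-4,dy=-5->C; (2,5):dx=-6,dy=-9->C; (2,6):dx=-8,dy=-13->C; (2,7):dx=-2,dy=-1->C
  (2,8):dx=-5,dy=-3->C; (3,4):dx=+3,dy=+6->C; (3,5):dx=+1,dy=+2->C; (3,6):dx=-1,dy=-2->C
  (3,7):dx=+5,dy=+10->C; (3,8):dx=+2,dy=+8->C; (4,5):dx=-2,dy=-4->C; (4,6):dx=-4,dy=-8->C
  (4,7):dx=+2,dy=+4->C; (4,8):dx=-1,dy=+2->D; (5,6):dx=-2,dy=-4->C; (5,7):dx=+4,dy=+8->C
  (5,8):dx=+1,dy=+6->C; (6,7):dx=+6,dy=+12->C; (6,8):dx=+3,dy=+10->C; (7,8):dx=-3,dy=-2->C
Step 2: C = 25, D = 3, total pairs = 28.
Step 3: tau = (C - D)/(n(n-1)/2) = (25 - 3)/28 = 0.785714.
Step 4: Exact two-sided p-value (enumerate n! = 40320 permutations of y under H0): p = 0.005506.
Step 5: alpha = 0.05. reject H0.

tau_b = 0.7857 (C=25, D=3), p = 0.005506, reject H0.


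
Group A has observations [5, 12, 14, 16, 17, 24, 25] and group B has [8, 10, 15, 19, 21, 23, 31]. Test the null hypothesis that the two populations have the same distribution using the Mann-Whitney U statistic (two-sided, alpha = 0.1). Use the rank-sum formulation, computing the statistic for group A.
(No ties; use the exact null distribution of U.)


Step 1: Combine and sort all 14 observations; assign midranks.
sorted (value, group): (5,X), (8,Y), (10,Y), (12,X), (14,X), (15,Y), (16,X), (17,X), (19,Y), (21,Y), (23,Y), (24,X), (25,X), (31,Y)
ranks: 5->1, 8->2, 10->3, 12->4, 14->5, 15->6, 16->7, 17->8, 19->9, 21->10, 23->11, 24->12, 25->13, 31->14
Step 2: Rank sum for X: R1 = 1 + 4 + 5 + 7 + 8 + 12 + 13 = 50.
Step 3: U_X = R1 - n1(n1+1)/2 = 50 - 7*8/2 = 50 - 28 = 22.
       U_Y = n1*n2 - U_X = 49 - 22 = 27.
Step 4: No ties, so the exact null distribution of U (based on enumerating the C(14,7) = 3432 equally likely rank assignments) gives the two-sided p-value.
Step 5: p-value = 0.804779; compare to alpha = 0.1. fail to reject H0.

U_X = 22, p = 0.804779, fail to reject H0 at alpha = 0.1.


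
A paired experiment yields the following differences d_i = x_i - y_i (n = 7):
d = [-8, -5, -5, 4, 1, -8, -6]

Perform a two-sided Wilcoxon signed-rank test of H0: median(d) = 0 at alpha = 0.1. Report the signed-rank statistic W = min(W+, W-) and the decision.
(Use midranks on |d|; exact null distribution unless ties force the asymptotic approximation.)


Step 1: Drop any zero differences (none here) and take |d_i|.
|d| = [8, 5, 5, 4, 1, 8, 6]
Step 2: Midrank |d_i| (ties get averaged ranks).
ranks: |8|->6.5, |5|->3.5, |5|->3.5, |4|->2, |1|->1, |8|->6.5, |6|->5
Step 3: Attach original signs; sum ranks with positive sign and with negative sign.
W+ = 2 + 1 = 3
W- = 6.5 + 3.5 + 3.5 + 6.5 + 5 = 25
(Check: W+ + W- = 28 should equal n(n+1)/2 = 28.)
Step 4: Test statistic W = min(W+, W-) = 3.
Step 5: Ties in |d|, so use the tie-corrected normal approximation.
        E[W] = n(n+1)/4 = 7*8/4 = 14.
        Tie groups: |d|=5 (t=2), |d|=8 (t=2); sum(t^3 - t) = 12.
        Var[W] = n(n+1)(2n+1)/24 - sum(t^3-t)/48 = 840/24 - 12/48 = 34.75.
        z = (W - E[W]) / sqrt(Var[W]) = (3 - 14) / 5.8949 = -1.8660.
        Two-sided p = 2*Phi(z) = 0.062039.
Step 6: alpha = 0.1. reject H0.

W+ = 3, W- = 25, W = min = 3, p = 0.062039, reject H0.


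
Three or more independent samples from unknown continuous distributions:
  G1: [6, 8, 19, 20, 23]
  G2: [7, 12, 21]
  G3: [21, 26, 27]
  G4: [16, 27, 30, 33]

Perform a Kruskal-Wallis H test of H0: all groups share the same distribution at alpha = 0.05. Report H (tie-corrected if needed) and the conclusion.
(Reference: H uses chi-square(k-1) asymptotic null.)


Step 1: Combine all N = 15 observations and assign midranks.
sorted (value, group, rank): (6,G1,1), (7,G2,2), (8,G1,3), (12,G2,4), (16,G4,5), (19,G1,6), (20,G1,7), (21,G2,8.5), (21,G3,8.5), (23,G1,10), (26,G3,11), (27,G3,12.5), (27,G4,12.5), (30,G4,14), (33,G4,15)
Step 2: Sum ranks within each group.
R_1 = 27 (n_1 = 5)
R_2 = 14.5 (n_2 = 3)
R_3 = 32 (n_3 = 3)
R_4 = 46.5 (n_4 = 4)
Step 3: H = 12/(N(N+1)) * sum(R_i^2/n_i) - 3(N+1)
     = 12/(15*16) * (27^2/5 + 14.5^2/3 + 32^2/3 + 46.5^2/4) - 3*16
     = 0.050000 * 1097.78 - 48
     = 6.888958.
Step 4: Ties present; correction factor C = 1 - 12/(15^3 - 15) = 0.996429. Corrected H = 6.888958 / 0.996429 = 6.913650.
Step 5: Under H0, H ~ chi^2(3); p-value = 0.074702.
Step 6: alpha = 0.05. fail to reject H0.

H = 6.9136, df = 3, p = 0.074702, fail to reject H0.


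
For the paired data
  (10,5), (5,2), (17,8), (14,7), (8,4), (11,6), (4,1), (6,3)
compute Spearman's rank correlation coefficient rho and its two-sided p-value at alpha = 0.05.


Step 1: Rank x and y separately (midranks; no ties here).
rank(x): 10->5, 5->2, 17->8, 14->7, 8->4, 11->6, 4->1, 6->3
rank(y): 5->5, 2->2, 8->8, 7->7, 4->4, 6->6, 1->1, 3->3
Step 2: d_i = R_x(i) - R_y(i); compute d_i^2.
  (5-5)^2=0, (2-2)^2=0, (8-8)^2=0, (7-7)^2=0, (4-4)^2=0, (6-6)^2=0, (1-1)^2=0, (3-3)^2=0
sum(d^2) = 0.
Step 3: rho = 1 - 6*0 / (8*(8^2 - 1)) = 1 - 0/504 = 1.000000.
Step 5: Two-sided p-value from the t-distribution with 6 df = 0.000000.
Step 6: alpha = 0.05. reject H0.

rho = 1.0000, p = 0.000000, reject H0 at alpha = 0.05.


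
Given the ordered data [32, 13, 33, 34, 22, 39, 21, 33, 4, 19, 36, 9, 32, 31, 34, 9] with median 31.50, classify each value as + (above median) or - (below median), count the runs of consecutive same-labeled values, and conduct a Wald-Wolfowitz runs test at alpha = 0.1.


Step 1: Compute median = 31.50; label A = above, B = below.
Labels in order: ABAABABABBABABAB  (n_A = 8, n_B = 8)
Step 2: Count runs R = 14.
Step 3: Under H0 (random ordering), E[R] = 2*n_A*n_B/(n_A+n_B) + 1 = 2*8*8/16 + 1 = 9.0000.
        Var[R] = 2*n_A*n_B*(2*n_A*n_B - n_A - n_B) / ((n_A+n_B)^2 * (n_A+n_B-1)) = 14336/3840 = 3.7333.
        SD[R] = 1.9322.
Step 4: Continuity-corrected z = (R - 0.5 - E[R]) / SD[R] = (14 - 0.5 - 9.0000) / 1.9322 = 2.3290.
Step 5: Two-sided p-value via normal approximation = 2*(1 - Phi(|z|)) = 0.019861.
Step 6: alpha = 0.1. reject H0.

R = 14, z = 2.3290, p = 0.019861, reject H0.


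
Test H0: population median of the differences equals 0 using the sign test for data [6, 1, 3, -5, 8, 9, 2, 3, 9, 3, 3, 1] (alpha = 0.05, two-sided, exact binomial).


Step 1: Discard zero differences. Original n = 12; n_eff = number of nonzero differences = 12.
Nonzero differences (with sign): +6, +1, +3, -5, +8, +9, +2, +3, +9, +3, +3, +1
Step 2: Count signs: positive = 11, negative = 1.
Step 3: Under H0: P(positive) = 0.5, so the number of positives S ~ Bin(12, 0.5).
Step 4: Two-sided exact p-value = sum of Bin(12,0.5) probabilities at or below the observed probability = 0.006348.
Step 5: alpha = 0.05. reject H0.

n_eff = 12, pos = 11, neg = 1, p = 0.006348, reject H0.


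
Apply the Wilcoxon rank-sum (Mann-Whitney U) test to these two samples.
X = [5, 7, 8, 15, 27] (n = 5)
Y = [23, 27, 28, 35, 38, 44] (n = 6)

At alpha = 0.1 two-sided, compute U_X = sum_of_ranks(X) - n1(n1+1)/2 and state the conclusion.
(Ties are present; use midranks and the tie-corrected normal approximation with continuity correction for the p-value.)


Step 1: Combine and sort all 11 observations; assign midranks.
sorted (value, group): (5,X), (7,X), (8,X), (15,X), (23,Y), (27,X), (27,Y), (28,Y), (35,Y), (38,Y), (44,Y)
ranks: 5->1, 7->2, 8->3, 15->4, 23->5, 27->6.5, 27->6.5, 28->8, 35->9, 38->10, 44->11
Step 2: Rank sum for X: R1 = 1 + 2 + 3 + 4 + 6.5 = 16.5.
Step 3: U_X = R1 - n1(n1+1)/2 = 16.5 - 5*6/2 = 16.5 - 15 = 1.5.
       U_Y = n1*n2 - U_X = 30 - 1.5 = 28.5.
Step 4: Ties are present, so use the tie-corrected normal approximation (with continuity correction) for the p-value.
Step 5: p-value = 0.017365; compare to alpha = 0.1. reject H0.

U_X = 1.5, p = 0.017365, reject H0 at alpha = 0.1.


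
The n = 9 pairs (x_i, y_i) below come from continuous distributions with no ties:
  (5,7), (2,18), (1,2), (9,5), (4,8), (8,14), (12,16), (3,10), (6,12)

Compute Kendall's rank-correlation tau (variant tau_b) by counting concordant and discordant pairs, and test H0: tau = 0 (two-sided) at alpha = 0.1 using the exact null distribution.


Step 1: Enumerate the 36 unordered pairs (i,j) with i<j and classify each by sign(x_j-x_i) * sign(y_j-y_i).
  (1,2):dx=-3,dy=+11->D; (1,3):dx=-4,dy=-5->C; (1,4):dx=+4,dy=-2->D; (1,5):dx=-1,dy=+1->D
  (1,6):dx=+3,dy=+7->C; (1,7):dx=+7,dy=+9->C; (1,8):dx=-2,dy=+3->D; (1,9):dx=+1,dy=+5->C
  (2,3):dx=-1,dy=-16->C; (2,4):dx=+7,dy=-13->D; (2,5):dx=+2,dy=-10->D; (2,6):dx=+6,dy=-4->D
  (2,7):dx=+10,dy=-2->D; (2,8):dx=+1,dy=-8->D; (2,9):dx=+4,dy=-6->D; (3,4):dx=+8,dy=+3->C
  (3,5):dx=+3,dy=+6->C; (3,6):dx=+7,dy=+12->C; (3,7):dx=+11,dy=+14->C; (3,8):dx=+2,dy=+8->C
  (3,9):dx=+5,dy=+10->C; (4,5):dx=-5,dy=+3->D; (4,6):dx=-1,dy=+9->D; (4,7):dx=+3,dy=+11->C
  (4,8):dx=-6,dy=+5->D; (4,9):dx=-3,dy=+7->D; (5,6):dx=+4,dy=+6->C; (5,7):dx=+8,dy=+8->C
  (5,8):dx=-1,dy=+2->D; (5,9):dx=+2,dy=+4->C; (6,7):dx=+4,dy=+2->C; (6,8):dx=-5,dy=-4->C
  (6,9):dx=-2,dy=-2->C; (7,8):dx=-9,dy=-6->C; (7,9):dx=-6,dy=-4->C; (8,9):dx=+3,dy=+2->C
Step 2: C = 21, D = 15, total pairs = 36.
Step 3: tau = (C - D)/(n(n-1)/2) = (21 - 15)/36 = 0.166667.
Step 4: Exact two-sided p-value (enumerate n! = 362880 permutations of y under H0): p = 0.612202.
Step 5: alpha = 0.1. fail to reject H0.

tau_b = 0.1667 (C=21, D=15), p = 0.612202, fail to reject H0.


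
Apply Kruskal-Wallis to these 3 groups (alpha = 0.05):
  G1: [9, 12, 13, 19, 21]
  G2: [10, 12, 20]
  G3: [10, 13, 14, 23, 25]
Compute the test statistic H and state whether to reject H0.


Step 1: Combine all N = 13 observations and assign midranks.
sorted (value, group, rank): (9,G1,1), (10,G2,2.5), (10,G3,2.5), (12,G1,4.5), (12,G2,4.5), (13,G1,6.5), (13,G3,6.5), (14,G3,8), (19,G1,9), (20,G2,10), (21,G1,11), (23,G3,12), (25,G3,13)
Step 2: Sum ranks within each group.
R_1 = 32 (n_1 = 5)
R_2 = 17 (n_2 = 3)
R_3 = 42 (n_3 = 5)
Step 3: H = 12/(N(N+1)) * sum(R_i^2/n_i) - 3(N+1)
     = 12/(13*14) * (32^2/5 + 17^2/3 + 42^2/5) - 3*14
     = 0.065934 * 653.933 - 42
     = 1.116484.
Step 4: Ties present; correction factor C = 1 - 18/(13^3 - 13) = 0.991758. Corrected H = 1.116484 / 0.991758 = 1.125762.
Step 5: Under H0, H ~ chi^2(2); p-value = 0.569566.
Step 6: alpha = 0.05. fail to reject H0.

H = 1.1258, df = 2, p = 0.569566, fail to reject H0.
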